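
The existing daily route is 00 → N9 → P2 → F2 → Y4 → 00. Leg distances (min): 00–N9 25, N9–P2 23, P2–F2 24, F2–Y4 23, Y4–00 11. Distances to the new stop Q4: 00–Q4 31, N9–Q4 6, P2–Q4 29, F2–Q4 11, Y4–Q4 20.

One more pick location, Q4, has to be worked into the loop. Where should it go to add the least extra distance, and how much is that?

Insertion cost between consecutive stops i–j is d(i,Q4) + d(Q4,j) − d(i,j):
  between 00 and N9: 31 + 6 − 25 = 12
  between N9 and P2: 6 + 29 − 23 = 12
  between P2 and F2: 29 + 11 − 24 = 16
  between F2 and Y4: 11 + 20 − 23 = 8
  between Y4 and 00: 20 + 31 − 11 = 40
Cheapest insertion is between F2 and Y4, adding 8.
New total = 106 + 8 = 114.

Minimum extra distance: 8 min, inserting Q4 between F2 and Y4.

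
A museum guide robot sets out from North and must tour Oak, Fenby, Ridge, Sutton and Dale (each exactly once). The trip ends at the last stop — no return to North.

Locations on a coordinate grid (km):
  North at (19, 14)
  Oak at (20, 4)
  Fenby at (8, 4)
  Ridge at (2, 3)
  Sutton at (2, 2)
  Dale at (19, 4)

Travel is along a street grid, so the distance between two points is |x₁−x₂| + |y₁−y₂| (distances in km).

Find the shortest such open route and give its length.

Minimum one-way distance = 31 km.

There are 5! = 120 possible orderings.
North - Oak - Fenby - Ridge - Sutton - Dale: 11+12+7+1+19 = 50
North - Oak - Fenby - Ridge - Dale - Sutton: 11+12+7+18+19 = 67
North - Oak - Fenby - Sutton - Ridge - Dale: 11+12+8+1+18 = 50
North - Oak - Fenby - Sutton - Dale - Ridge: 11+12+8+19+18 = 68
North - Oak - Fenby - Dale - Ridge - Sutton: 11+12+11+18+1 = 53
North - Oak - Fenby - Dale - Sutton - Ridge: 11+12+11+19+1 = 54
North - Oak - Ridge - Fenby - Sutton - Dale: 11+19+7+8+19 = 64
North - Oak - Ridge - Fenby - Dale - Sutton: 11+19+7+11+19 = 67
North - Oak - Ridge - Sutton - Fenby - Dale: 11+19+1+8+11 = 50
North - Oak - Ridge - Sutton - Dale - Fenby: 11+19+1+19+11 = 61
North - Oak - Ridge - Dale - Fenby - Sutton: 11+19+18+11+8 = 67
North - Oak - Ridge - Dale - Sutton - Fenby: 11+19+18+19+8 = 75
North - Oak - Sutton - Fenby - Ridge - Dale: 11+20+8+7+18 = 64
North - Oak - Sutton - Fenby - Dale - Ridge: 11+20+8+11+18 = 68
… (106 more)
North - Oak - Dale - Fenby - Ridge - Sutton: 11+1+11+7+1 = 31  ← best
The minimum is 31.
One shortest path: North → Oak → Dale → Fenby → Ridge → Sutton.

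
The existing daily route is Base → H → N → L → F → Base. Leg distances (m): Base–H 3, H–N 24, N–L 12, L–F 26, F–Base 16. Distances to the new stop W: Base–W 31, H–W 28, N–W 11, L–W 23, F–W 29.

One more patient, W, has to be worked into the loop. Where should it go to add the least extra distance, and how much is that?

+15 m — insert W between H and N.

Insertion cost between consecutive stops i–j is d(i,W) + d(W,j) − d(i,j):
  between Base and H: 31 + 28 − 3 = 56
  between H and N: 28 + 11 − 24 = 15
  between N and L: 11 + 23 − 12 = 22
  between L and F: 23 + 29 − 26 = 26
  between F and Base: 29 + 31 − 16 = 44
Cheapest insertion is between H and N, adding 15.
New total = 81 + 15 = 96.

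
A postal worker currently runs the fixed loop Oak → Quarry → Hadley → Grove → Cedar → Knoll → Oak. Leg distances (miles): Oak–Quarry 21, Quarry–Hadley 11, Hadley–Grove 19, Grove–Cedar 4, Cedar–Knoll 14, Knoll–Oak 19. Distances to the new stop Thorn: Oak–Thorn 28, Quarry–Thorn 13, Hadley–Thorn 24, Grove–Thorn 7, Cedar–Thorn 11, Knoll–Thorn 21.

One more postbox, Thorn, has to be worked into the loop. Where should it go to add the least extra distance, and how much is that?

Minimum extra distance: 12 miles, inserting Thorn between Hadley and Grove.

Insertion cost between consecutive stops i–j is d(i,Thorn) + d(Thorn,j) − d(i,j):
  between Oak and Quarry: 28 + 13 − 21 = 20
  between Quarry and Hadley: 13 + 24 − 11 = 26
  between Hadley and Grove: 24 + 7 − 19 = 12
  between Grove and Cedar: 7 + 11 − 4 = 14
  between Cedar and Knoll: 11 + 21 − 14 = 18
  between Knoll and Oak: 21 + 28 − 19 = 30
Cheapest insertion is between Hadley and Grove, adding 12.
New total = 88 + 12 = 100.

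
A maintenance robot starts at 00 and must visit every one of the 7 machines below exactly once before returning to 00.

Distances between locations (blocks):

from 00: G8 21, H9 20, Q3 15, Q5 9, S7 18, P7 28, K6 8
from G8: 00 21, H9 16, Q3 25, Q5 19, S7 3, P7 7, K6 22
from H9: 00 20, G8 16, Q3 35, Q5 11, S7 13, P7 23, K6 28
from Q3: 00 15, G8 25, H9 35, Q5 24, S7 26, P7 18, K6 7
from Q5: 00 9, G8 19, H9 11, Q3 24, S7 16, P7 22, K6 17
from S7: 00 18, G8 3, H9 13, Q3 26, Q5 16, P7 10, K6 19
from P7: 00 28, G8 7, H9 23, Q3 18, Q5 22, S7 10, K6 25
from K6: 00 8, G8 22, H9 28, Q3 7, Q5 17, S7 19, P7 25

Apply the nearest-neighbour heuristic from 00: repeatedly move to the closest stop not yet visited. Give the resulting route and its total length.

From 00: distances to unvisited — K6=8, Q5=9, Q3=15, S7=18, H9=20, G8=21, P7=28. Nearest is K6 (8).
From K6: distances to unvisited — Q3=7, Q5=17, S7=19, G8=22, P7=25, H9=28. Nearest is Q3 (7).
From Q3: distances to unvisited — P7=18, Q5=24, G8=25, S7=26, H9=35. Nearest is P7 (18).
From P7: distances to unvisited — G8=7, S7=10, Q5=22, H9=23. Nearest is G8 (7).
From G8: distances to unvisited — S7=3, H9=16, Q5=19. Nearest is S7 (3).
From S7: distances to unvisited — H9=13, Q5=16. Nearest is H9 (13).
From H9: distances to unvisited — Q5=11. Nearest is Q5 (11).
Return Q5→00: 9.
Total = 8 + 7 + 18 + 7 + 3 + 13 + 11 + 9 = 76.

Total distance 76 blocks via the nearest-neighbour route 00 → K6 → Q3 → P7 → G8 → S7 → H9 → Q5 → 00.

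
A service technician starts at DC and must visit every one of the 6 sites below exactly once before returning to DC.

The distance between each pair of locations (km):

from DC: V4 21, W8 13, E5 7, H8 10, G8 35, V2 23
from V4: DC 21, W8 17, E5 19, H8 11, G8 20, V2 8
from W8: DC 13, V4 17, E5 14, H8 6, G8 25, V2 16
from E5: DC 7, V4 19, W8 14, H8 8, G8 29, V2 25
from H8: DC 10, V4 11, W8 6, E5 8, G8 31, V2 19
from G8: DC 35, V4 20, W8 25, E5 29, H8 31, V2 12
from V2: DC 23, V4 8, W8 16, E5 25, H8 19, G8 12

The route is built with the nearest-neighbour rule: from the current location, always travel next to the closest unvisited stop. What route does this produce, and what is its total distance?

Total distance 100 km via the nearest-neighbour route DC → E5 → H8 → W8 → V2 → V4 → G8 → DC.

From DC: distances to unvisited — E5=7, H8=10, W8=13, V4=21, V2=23, G8=35. Nearest is E5 (7).
From E5: distances to unvisited — H8=8, W8=14, V4=19, V2=25, G8=29. Nearest is H8 (8).
From H8: distances to unvisited — W8=6, V4=11, V2=19, G8=31. Nearest is W8 (6).
From W8: distances to unvisited — V2=16, V4=17, G8=25. Nearest is V2 (16).
From V2: distances to unvisited — V4=8, G8=12. Nearest is V4 (8).
From V4: distances to unvisited — G8=20. Nearest is G8 (20).
Return G8→DC: 35.
Total = 7 + 8 + 6 + 16 + 8 + 20 + 35 = 100.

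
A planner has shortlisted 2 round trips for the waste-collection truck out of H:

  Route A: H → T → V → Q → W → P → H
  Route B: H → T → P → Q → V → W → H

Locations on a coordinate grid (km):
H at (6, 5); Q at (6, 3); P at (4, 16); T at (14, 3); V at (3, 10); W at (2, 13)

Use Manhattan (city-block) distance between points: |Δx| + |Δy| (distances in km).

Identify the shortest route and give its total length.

Route A: 10 + 18 + 10 + 14 + 5 + 13 = 70
Route B: 10 + 23 + 15 + 10 + 4 + 12 = 74

Shortest is Route A, total 70 km.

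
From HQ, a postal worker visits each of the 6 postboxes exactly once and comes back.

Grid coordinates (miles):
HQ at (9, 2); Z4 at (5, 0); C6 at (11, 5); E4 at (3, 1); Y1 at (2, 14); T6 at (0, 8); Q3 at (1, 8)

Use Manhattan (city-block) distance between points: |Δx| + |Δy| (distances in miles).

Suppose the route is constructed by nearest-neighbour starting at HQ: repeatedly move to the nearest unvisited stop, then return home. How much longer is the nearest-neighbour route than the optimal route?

From HQ: C6=5, Z4=6, E4=7, Q3=14, T6=15, Y1=19 → choose C6 (5).
From C6: Z4=11, E4=12, Q3=13, T6=14, Y1=18 → choose Z4 (11).
From Z4: E4=3, Q3=12, T6=13, Y1=17 → choose E4 (3).
From E4: Q3=9, T6=10, Y1=14 → choose Q3 (9).
From Q3: T6=1, Y1=7 → choose T6 (1).
From T6: Y1=8 → choose Y1 (8).
NN route HQ → C6 → Z4 → E4 → Q3 → T6 → Y1 → HQ costs 56.
Optimal: HQ → Z4 → E4 → Y1 → T6 → Q3 → C6 → HQ costs 50 (by enumerating all 360 distinct tours).
Excess = 56 − 50 = 6.

6 miles longer than the optimal tour.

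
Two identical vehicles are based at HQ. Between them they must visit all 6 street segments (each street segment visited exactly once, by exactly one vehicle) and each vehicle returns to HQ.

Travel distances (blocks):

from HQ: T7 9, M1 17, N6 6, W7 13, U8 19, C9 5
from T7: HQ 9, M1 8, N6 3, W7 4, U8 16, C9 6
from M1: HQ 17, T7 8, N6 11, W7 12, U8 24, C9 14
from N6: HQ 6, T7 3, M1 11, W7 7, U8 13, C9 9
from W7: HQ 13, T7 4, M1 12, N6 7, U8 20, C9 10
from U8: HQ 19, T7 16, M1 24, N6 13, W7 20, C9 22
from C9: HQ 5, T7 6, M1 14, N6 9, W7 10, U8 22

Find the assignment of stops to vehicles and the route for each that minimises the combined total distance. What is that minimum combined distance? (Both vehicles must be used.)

78 blocks — the smallest possible combined total.

There are 2^5 − 1 = 31 ways to divide the 6 stops into two non-empty groups. For each, the best each vehicle can do is its own shortest tour through its group:
  {T7} + {M1, N6, W7, U8, C9}: 18 + 70 = 88
  {M1} + {T7, N6, W7, U8, C9}: 34 + 54 = 88
  {T7, M1} + {N6, W7, U8, C9}: 34 + 54 = 88
  {N6} + {T7, M1, W7, U8, C9}: 12 + 70 = 82
  {T7, N6} + {M1, W7, U8, C9}: 18 + 70 = 88
  {M1, N6} + {T7, W7, U8, C9}: 34 + 54 = 88
  … (31 splits in total)
  {T7, M1, N6, W7, U8} + {C9}: 68 + 10 = 78  ← best
Best: vehicle 1 HQ → T7 → M1 → W7 → N6 → U8 → HQ = 68; vehicle 2 HQ → C9 → HQ = 10; combined 78.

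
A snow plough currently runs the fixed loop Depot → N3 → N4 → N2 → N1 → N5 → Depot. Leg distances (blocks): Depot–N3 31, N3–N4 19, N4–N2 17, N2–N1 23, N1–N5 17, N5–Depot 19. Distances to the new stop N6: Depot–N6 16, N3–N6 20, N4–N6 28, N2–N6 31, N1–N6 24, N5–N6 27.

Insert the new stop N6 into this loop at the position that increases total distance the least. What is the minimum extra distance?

Insertion cost between consecutive stops i–j is d(i,N6) + d(N6,j) − d(i,j):
  between Depot and N3: 16 + 20 − 31 = 5
  between N3 and N4: 20 + 28 − 19 = 29
  between N4 and N2: 28 + 31 − 17 = 42
  between N2 and N1: 31 + 24 − 23 = 32
  between N1 and N5: 24 + 27 − 17 = 34
  between N5 and Depot: 27 + 16 − 19 = 24
Cheapest insertion is between Depot and N3, adding 5.
New total = 126 + 5 = 131.

Minimum extra distance: 5 blocks, inserting N6 between Depot and N3.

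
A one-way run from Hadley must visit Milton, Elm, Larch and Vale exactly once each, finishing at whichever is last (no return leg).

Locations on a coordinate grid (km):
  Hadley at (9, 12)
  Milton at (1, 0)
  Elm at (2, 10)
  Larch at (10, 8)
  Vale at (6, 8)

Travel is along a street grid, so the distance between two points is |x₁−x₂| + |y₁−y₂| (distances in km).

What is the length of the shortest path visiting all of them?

There are 4! = 24 possible orderings.
Hadley - Milton - Elm - Larch - Vale: 20+11+10+4 = 45
Hadley - Milton - Elm - Vale - Larch: 20+11+6+4 = 41
Hadley - Milton - Larch - Elm - Vale: 20+17+10+6 = 53
Hadley - Milton - Larch - Vale - Elm: 20+17+4+6 = 47
Hadley - Milton - Vale - Elm - Larch: 20+13+6+10 = 49
Hadley - Milton - Vale - Larch - Elm: 20+13+4+10 = 47
Hadley - Elm - Milton - Larch - Vale: 9+11+17+4 = 41
Hadley - Elm - Milton - Vale - Larch: 9+11+13+4 = 37
Hadley - Elm - Larch - Milton - Vale: 9+10+17+13 = 49
Hadley - Elm - Larch - Vale - Milton: 9+10+4+13 = 36
Hadley - Elm - Vale - Milton - Larch: 9+6+13+17 = 45
Hadley - Elm - Vale - Larch - Milton: 9+6+4+17 = 36
Hadley - Larch - Milton - Elm - Vale: 5+17+11+6 = 39
Hadley - Larch - Milton - Vale - Elm: 5+17+13+6 = 41
… (10 more)
Hadley - Larch - Vale - Elm - Milton: 5+4+6+11 = 26  ← best
The minimum is 26.
One shortest path: Hadley → Larch → Vale → Elm → Milton.

Shortest open route: 26 km.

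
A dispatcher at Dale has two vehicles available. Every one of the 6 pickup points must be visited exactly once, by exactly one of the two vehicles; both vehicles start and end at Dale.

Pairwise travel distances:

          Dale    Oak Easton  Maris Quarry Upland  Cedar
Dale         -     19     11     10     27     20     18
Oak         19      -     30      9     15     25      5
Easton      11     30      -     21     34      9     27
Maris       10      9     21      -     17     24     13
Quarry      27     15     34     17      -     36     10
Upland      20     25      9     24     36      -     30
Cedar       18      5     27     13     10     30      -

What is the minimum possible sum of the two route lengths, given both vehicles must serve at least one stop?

Minimum combined distance: 101.

There are 2^5 − 1 = 31 ways to divide the 6 stops into two non-empty groups. For each, the best each vehicle can do is its own shortest tour through its group:
  {Oak} + {Easton, Maris, Quarry, Upland, Cedar}: 38 + 87 = 125
  {Easton} + {Oak, Maris, Quarry, Upland, Cedar}: 22 + 87 = 109
  {Oak, Easton} + {Maris, Quarry, Upland, Cedar}: 60 + 87 = 147
  {Maris} + {Oak, Easton, Quarry, Upland, Cedar}: 20 + 87 = 107
  {Oak, Maris} + {Easton, Quarry, Upland, Cedar}: 38 + 84 = 122
  {Easton, Maris} + {Oak, Quarry, Upland, Cedar}: 42 + 87 = 129
  … (31 splits in total)
  {Easton, Upland} + {Oak, Maris, Quarry, Cedar}: 40 + 61 = 101  ← best
Best: vehicle 1 Dale → Easton → Upland → Dale = 40; vehicle 2 Dale → Oak → Cedar → Quarry → Maris → Dale = 61; combined 101.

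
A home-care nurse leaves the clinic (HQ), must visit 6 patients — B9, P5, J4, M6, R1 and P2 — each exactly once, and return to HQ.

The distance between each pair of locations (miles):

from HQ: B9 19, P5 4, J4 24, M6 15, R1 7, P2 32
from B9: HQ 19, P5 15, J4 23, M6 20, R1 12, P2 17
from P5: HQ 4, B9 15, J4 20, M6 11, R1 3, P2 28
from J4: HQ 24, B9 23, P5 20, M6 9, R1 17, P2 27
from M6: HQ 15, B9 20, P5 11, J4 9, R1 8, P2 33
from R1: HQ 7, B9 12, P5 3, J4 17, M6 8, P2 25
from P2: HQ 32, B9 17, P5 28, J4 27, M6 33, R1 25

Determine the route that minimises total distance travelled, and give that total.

With 6 stops there are 6!/2 = 360 distinct round trips (a route and its reverse cost the same).
HQ - B9 - P5 - J4 - M6 - R1 - P2 - HQ: 19+15+20+9+8+25+32 = 128
HQ - B9 - P5 - J4 - M6 - P2 - R1 - HQ: 19+15+20+9+33+25+7 = 128
HQ - B9 - P5 - J4 - R1 - M6 - P2 - HQ: 19+15+20+17+8+33+32 = 144
HQ - B9 - P5 - J4 - R1 - P2 - M6 - HQ: 19+15+20+17+25+33+15 = 144
HQ - B9 - P5 - J4 - P2 - M6 - R1 - HQ: 19+15+20+27+33+8+7 = 129
HQ - B9 - P5 - J4 - P2 - R1 - M6 - HQ: 19+15+20+27+25+8+15 = 129
HQ - B9 - P5 - M6 - J4 - R1 - P2 - HQ: 19+15+11+9+17+25+32 = 128
HQ - B9 - P5 - M6 - J4 - P2 - R1 - HQ: 19+15+11+9+27+25+7 = 113
… (352 more)
HQ - B9 - P2 - J4 - M6 - R1 - P5 - HQ: 19+17+27+9+8+3+4 = 87  ← best
The minimum is 87.
One optimal route: HQ → B9 → P2 → J4 → M6 → R1 → P5 → HQ (or its reverse).

87 miles — the shortest possible round trip.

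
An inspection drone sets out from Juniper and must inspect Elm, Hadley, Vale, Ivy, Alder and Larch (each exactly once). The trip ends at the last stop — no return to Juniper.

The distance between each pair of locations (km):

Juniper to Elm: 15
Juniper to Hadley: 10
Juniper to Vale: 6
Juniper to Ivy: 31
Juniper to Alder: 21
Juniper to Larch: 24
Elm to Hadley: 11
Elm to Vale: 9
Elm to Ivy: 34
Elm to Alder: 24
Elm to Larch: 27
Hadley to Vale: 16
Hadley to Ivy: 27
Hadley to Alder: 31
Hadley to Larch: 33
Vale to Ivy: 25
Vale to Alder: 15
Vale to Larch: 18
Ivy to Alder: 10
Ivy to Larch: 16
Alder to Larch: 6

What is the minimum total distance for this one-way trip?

Shortest open route: 64 km.

There are 6! = 720 possible orderings.
Juniper→Elm→Hadley→Vale→Ivy→Alder→Larch: 15+11+16+25+10+6 = 83
Juniper→Elm→Hadley→Vale→Ivy→Larch→Alder: 15+11+16+25+16+6 = 89
Juniper→Elm→Hadley→Vale→Alder→Ivy→Larch: 15+11+16+15+10+16 = 83
Juniper→Elm→Hadley→Vale→Alder→Larch→Ivy: 15+11+16+15+6+16 = 79
Juniper→Elm→Hadley→Vale→Larch→Ivy→Alder: 15+11+16+18+16+10 = 86
Juniper→Elm→Hadley→Vale→Larch→Alder→Ivy: 15+11+16+18+6+10 = 76
Juniper→Elm→Hadley→Ivy→Vale→Alder→Larch: 15+11+27+25+15+6 = 99
Juniper→Elm→Hadley→Ivy→Vale→Larch→Alder: 15+11+27+25+18+6 = 102
… (712 more)
Juniper→Hadley→Elm→Vale→Larch→Alder→Ivy: 10+11+9+18+6+10 = 64  ← best
The minimum is 64.
One shortest path: Juniper → Hadley → Elm → Vale → Larch → Alder → Ivy.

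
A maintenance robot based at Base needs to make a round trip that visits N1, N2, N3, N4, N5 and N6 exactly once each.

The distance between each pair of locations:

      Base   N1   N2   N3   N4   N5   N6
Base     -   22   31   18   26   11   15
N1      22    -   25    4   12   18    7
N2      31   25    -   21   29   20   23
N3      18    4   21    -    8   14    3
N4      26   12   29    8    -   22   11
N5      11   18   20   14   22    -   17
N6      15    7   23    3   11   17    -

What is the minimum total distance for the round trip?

With 6 stops there are 6!/2 = 360 distinct round trips (a route and its reverse cost the same).
Base-N1-N2-N3-N4-N5-N6-Base: 22+25+21+8+22+17+15 = 130
Base-N1-N2-N3-N4-N6-N5-Base: 22+25+21+8+11+17+11 = 115
Base-N1-N2-N3-N5-N4-N6-Base: 22+25+21+14+22+11+15 = 130
Base-N1-N2-N3-N5-N6-N4-Base: 22+25+21+14+17+11+26 = 136
Base-N1-N2-N3-N6-N4-N5-Base: 22+25+21+3+11+22+11 = 115
Base-N1-N2-N3-N6-N5-N4-Base: 22+25+21+3+17+22+26 = 136
Base-N1-N2-N4-N3-N5-N6-Base: 22+25+29+8+14+17+15 = 130
Base-N1-N2-N4-N3-N6-N5-Base: 22+25+29+8+3+17+11 = 115
… (352 more)
Base-N5-N2-N1-N3-N4-N6-Base: 11+20+25+4+8+11+15 = 94  ← best
The minimum is 94.
One optimal route: Base → N5 → N2 → N1 → N3 → N4 → N6 → Base (or its reverse).

Shortest round trip = 94.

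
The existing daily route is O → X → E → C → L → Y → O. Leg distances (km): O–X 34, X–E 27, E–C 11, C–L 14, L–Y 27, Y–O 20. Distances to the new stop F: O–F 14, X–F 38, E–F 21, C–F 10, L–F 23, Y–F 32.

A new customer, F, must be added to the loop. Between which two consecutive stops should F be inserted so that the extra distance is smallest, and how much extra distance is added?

Minimum extra distance: 18 km, inserting F between O and X.

Insertion cost between consecutive stops i–j is d(i,F) + d(F,j) − d(i,j):
  between O and X: 14 + 38 − 34 = 18
  between X and E: 38 + 21 − 27 = 32
  between E and C: 21 + 10 − 11 = 20
  between C and L: 10 + 23 − 14 = 19
  between L and Y: 23 + 32 − 27 = 28
  between Y and O: 32 + 14 − 20 = 26
Cheapest insertion is between O and X, adding 18.
New total = 133 + 18 = 151.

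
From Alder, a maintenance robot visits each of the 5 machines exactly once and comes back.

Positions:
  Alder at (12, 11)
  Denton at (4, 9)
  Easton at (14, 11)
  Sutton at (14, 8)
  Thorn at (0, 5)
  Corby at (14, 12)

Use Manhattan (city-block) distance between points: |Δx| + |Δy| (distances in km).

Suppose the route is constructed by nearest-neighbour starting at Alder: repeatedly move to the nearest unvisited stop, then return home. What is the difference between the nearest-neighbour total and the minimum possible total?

From Alder: Easton=2, Corby=3, Sutton=5, Denton=10, Thorn=18 → choose Easton (2).
From Easton: Corby=1, Sutton=3, Denton=12, Thorn=20 → choose Corby (1).
From Corby: Sutton=4, Denton=13, Thorn=21 → choose Sutton (4).
From Sutton: Denton=11, Thorn=17 → choose Denton (11).
From Denton: Thorn=8 → choose Thorn (8).
NN route Alder → Easton → Corby → Sutton → Denton → Thorn → Alder costs 44.
Optimal: Alder → Denton → Thorn → Sutton → Easton → Corby → Alder costs 42 (by enumerating all 60 distinct tours).
Excess = 44 − 42 = 2.

2 km longer than the optimal tour.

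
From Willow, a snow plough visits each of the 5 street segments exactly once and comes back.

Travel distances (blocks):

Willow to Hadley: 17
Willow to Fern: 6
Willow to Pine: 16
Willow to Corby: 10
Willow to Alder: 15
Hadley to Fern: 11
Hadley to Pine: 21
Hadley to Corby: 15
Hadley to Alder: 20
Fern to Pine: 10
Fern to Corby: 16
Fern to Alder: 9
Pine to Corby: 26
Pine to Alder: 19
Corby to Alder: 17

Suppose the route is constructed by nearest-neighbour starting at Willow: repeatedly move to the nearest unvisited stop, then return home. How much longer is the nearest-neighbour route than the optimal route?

Willow: Fern=6, Corby=10, Alder=15, Pine=16, Hadley=17 ⇒ Fern
Fern: Alder=9, Pine=10, Hadley=11, Corby=16 ⇒ Alder
Alder: Corby=17, Pine=19, Hadley=20 ⇒ Corby
Corby: Hadley=15, Pine=26 ⇒ Hadley
Hadley: Pine=21 ⇒ Pine
NN route Willow → Fern → Alder → Corby → Hadley → Pine → Willow costs 84.
Optimal: Willow → Fern → Pine → Alder → Hadley → Corby → Willow costs 80 (by enumerating all 60 distinct tours).
Excess = 84 − 80 = 4.

The nearest-neighbour route is 4 blocks longer than optimal.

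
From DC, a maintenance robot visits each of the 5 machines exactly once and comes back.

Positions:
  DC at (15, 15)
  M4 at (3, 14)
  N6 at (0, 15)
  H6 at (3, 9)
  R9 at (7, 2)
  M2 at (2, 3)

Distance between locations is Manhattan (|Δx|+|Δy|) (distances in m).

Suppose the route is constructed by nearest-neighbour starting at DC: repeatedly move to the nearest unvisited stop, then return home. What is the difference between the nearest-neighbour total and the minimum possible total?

DC: M4=13, N6=15, H6=18, R9=21, M2=25 ⇒ M4
M4: N6=4, H6=5, M2=12, R9=16 ⇒ N6
N6: H6=9, M2=14, R9=20 ⇒ H6
H6: M2=7, R9=11 ⇒ M2
M2: R9=6 ⇒ R9
NN route DC → M4 → N6 → H6 → M2 → R9 → DC costs 60.
Optimal: DC → N6 → M4 → H6 → M2 → R9 → DC costs 58 (by enumerating all 60 distinct tours).
Excess = 60 − 58 = 2.

Excess over optimum: 2 m.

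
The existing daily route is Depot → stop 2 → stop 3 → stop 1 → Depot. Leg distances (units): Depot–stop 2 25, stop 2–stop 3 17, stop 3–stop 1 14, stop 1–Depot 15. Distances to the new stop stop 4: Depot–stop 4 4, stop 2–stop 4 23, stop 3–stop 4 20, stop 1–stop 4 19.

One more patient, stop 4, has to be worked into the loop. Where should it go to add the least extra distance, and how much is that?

Insertion cost between consecutive stops i–j is d(i,stop 4) + d(stop 4,j) − d(i,j):
  between Depot and stop 2: 4 + 23 − 25 = 2
  between stop 2 and stop 3: 23 + 20 − 17 = 26
  between stop 3 and stop 1: 20 + 19 − 14 = 25
  between stop 1 and Depot: 19 + 4 − 15 = 8
Cheapest insertion is between Depot and stop 2, adding 2.
New total = 71 + 2 = 73.

Minimum extra distance: 2, inserting stop 4 between Depot and stop 2.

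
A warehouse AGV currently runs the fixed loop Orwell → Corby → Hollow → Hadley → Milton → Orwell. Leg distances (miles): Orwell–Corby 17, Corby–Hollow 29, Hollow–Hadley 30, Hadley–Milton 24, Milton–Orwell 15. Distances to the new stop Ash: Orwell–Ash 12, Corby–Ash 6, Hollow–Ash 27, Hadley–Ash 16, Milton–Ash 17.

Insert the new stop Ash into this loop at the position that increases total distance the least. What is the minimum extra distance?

Adding 1 miles by placing Ash on the Orwell–Corby leg.

Insertion cost between consecutive stops i–j is d(i,Ash) + d(Ash,j) − d(i,j):
  between Orwell and Corby: 12 + 6 − 17 = 1
  between Corby and Hollow: 6 + 27 − 29 = 4
  between Hollow and Hadley: 27 + 16 − 30 = 13
  between Hadley and Milton: 16 + 17 − 24 = 9
  between Milton and Orwell: 17 + 12 − 15 = 14
Cheapest insertion is between Orwell and Corby, adding 1.
New total = 115 + 1 = 116.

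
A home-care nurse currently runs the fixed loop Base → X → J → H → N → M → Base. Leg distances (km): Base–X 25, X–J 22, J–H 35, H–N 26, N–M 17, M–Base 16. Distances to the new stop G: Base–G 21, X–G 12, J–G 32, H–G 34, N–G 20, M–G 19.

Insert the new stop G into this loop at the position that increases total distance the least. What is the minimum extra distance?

+8 km — insert G between Base and X.

Insertion cost between consecutive stops i–j is d(i,G) + d(G,j) − d(i,j):
  between Base and X: 21 + 12 − 25 = 8
  between X and J: 12 + 32 − 22 = 22
  between J and H: 32 + 34 − 35 = 31
  between H and N: 34 + 20 − 26 = 28
  between N and M: 20 + 19 − 17 = 22
  between M and Base: 19 + 21 − 16 = 24
Cheapest insertion is between Base and X, adding 8.
New total = 141 + 8 = 149.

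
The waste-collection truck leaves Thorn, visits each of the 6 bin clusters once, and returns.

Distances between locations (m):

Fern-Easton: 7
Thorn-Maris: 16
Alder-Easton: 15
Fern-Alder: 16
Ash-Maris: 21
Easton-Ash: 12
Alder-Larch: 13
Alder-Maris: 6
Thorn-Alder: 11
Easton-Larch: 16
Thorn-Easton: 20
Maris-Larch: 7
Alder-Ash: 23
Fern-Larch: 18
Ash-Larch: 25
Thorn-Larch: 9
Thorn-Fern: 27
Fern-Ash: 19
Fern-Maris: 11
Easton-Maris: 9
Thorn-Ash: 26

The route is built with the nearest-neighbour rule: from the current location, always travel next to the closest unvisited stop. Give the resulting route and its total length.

Thorn → [Larch:9 / Alder:11 / Maris:16 / Easton:20 / Ash:26 / Fern:27] → Larch (9)
Larch → [Maris:7 / Alder:13 / Easton:16 / Fern:18 / Ash:25] → Maris (7)
Maris → [Alder:6 / Easton:9 / Fern:11 / Ash:21] → Alder (6)
Alder → [Easton:15 / Fern:16 / Ash:23] → Easton (15)
Easton → [Fern:7 / Ash:12] → Fern (7)
Fern → [Ash:19] → Ash (19)
Return Ash→Thorn: 26.
Total = 9 + 7 + 6 + 15 + 7 + 19 + 26 = 89.

89 m along Thorn → Larch → Maris → Alder → Easton → Fern → Ash → Thorn.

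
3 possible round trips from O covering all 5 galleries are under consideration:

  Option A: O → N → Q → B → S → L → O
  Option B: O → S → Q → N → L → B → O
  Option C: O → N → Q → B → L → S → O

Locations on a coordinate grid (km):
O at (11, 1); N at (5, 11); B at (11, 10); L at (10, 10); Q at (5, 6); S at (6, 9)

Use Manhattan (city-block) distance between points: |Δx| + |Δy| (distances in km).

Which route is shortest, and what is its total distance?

Option A: 16 + 5 + 10 + 6 + 5 + 10 = 52
Option B: 13 + 4 + 5 + 6 + 1 + 9 = 38
Option C: 16 + 5 + 10 + 1 + 5 + 13 = 50

Shortest is Option B, total 38 km.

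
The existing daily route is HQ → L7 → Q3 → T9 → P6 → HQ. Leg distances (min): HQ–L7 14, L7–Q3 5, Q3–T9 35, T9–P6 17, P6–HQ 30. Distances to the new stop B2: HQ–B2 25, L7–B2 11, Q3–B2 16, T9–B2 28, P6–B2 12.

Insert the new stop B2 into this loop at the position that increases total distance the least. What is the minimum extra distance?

Insertion cost between consecutive stops i–j is d(i,B2) + d(B2,j) − d(i,j):
  between HQ and L7: 25 + 11 − 14 = 22
  between L7 and Q3: 11 + 16 − 5 = 22
  between Q3 and T9: 16 + 28 − 35 = 9
  between T9 and P6: 28 + 12 − 17 = 23
  between P6 and HQ: 12 + 25 − 30 = 7
Cheapest insertion is between P6 and HQ, adding 7.
New total = 101 + 7 = 108.

Minimum extra distance: 7 min, inserting B2 between P6 and HQ.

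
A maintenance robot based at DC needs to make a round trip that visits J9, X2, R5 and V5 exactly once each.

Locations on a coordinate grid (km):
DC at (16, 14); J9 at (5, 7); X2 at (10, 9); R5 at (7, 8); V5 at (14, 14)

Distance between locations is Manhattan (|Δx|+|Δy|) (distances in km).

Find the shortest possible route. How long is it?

DC → J9 → X2 → R5 → V5 → DC: 18+7+4+13+2 = 44
DC → J9 → X2 → V5 → R5 → DC: 18+7+9+13+15 = 62
DC → J9 → R5 → X2 → V5 → DC: 18+3+4+9+2 = 36
DC → J9 → R5 → V5 → X2 → DC: 18+3+13+9+11 = 54
DC → J9 → V5 → X2 → R5 → DC: 18+16+9+4+15 = 62
DC → J9 → V5 → R5 → X2 → DC: 18+16+13+4+11 = 62
DC → X2 → J9 → R5 → V5 → DC: 11+7+3+13+2 = 36
DC → X2 → J9 → V5 → R5 → DC: 11+7+16+13+15 = 62
DC → X2 → R5 → J9 → V5 → DC: 11+4+3+16+2 = 36
DC → X2 → V5 → J9 → R5 → DC: 11+9+16+3+15 = 54
DC → R5 → J9 → X2 → V5 → DC: 15+3+7+9+2 = 36
DC → R5 → X2 → J9 → V5 → DC: 15+4+7+16+2 = 44
The minimum is 36.
One optimal route: DC → J9 → R5 → X2 → V5 → DC (or its reverse).

36 km — the shortest possible round trip.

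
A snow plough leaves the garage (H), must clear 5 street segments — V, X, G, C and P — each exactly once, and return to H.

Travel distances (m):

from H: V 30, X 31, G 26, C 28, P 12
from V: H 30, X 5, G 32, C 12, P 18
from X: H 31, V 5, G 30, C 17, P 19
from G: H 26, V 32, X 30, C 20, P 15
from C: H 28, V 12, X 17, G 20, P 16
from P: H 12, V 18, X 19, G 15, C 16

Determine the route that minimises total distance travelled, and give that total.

Shortest round trip = 94 m.

There are 60 distinct closed tours to check (reversals are equivalent).
H - V - X - G - C - P - H: 30+5+30+20+16+12 = 113
H - V - X - G - P - C - H: 30+5+30+15+16+28 = 124
H - V - X - C - G - P - H: 30+5+17+20+15+12 = 99
H - V - X - C - P - G - H: 30+5+17+16+15+26 = 109
H - V - X - P - G - C - H: 30+5+19+15+20+28 = 117
H - V - X - P - C - G - H: 30+5+19+16+20+26 = 116
H - V - G - X - C - P - H: 30+32+30+17+16+12 = 137
H - V - G - X - P - C - H: 30+32+30+19+16+28 = 155
H - V - G - C - X - P - H: 30+32+20+17+19+12 = 130
H - V - G - C - P - X - H: 30+32+20+16+19+31 = 148
H - V - G - P - X - C - H: 30+32+15+19+17+28 = 141
H - V - G - P - C - X - H: 30+32+15+16+17+31 = 141
H - V - C - X - G - P - H: 30+12+17+30+15+12 = 116
H - V - C - X - P - G - H: 30+12+17+19+15+26 = 119
… (46 more)
H - G - C - V - X - P - H: 26+20+12+5+19+12 = 94  ← best
The minimum is 94.
One optimal route: H → G → C → V → X → P → H (or its reverse).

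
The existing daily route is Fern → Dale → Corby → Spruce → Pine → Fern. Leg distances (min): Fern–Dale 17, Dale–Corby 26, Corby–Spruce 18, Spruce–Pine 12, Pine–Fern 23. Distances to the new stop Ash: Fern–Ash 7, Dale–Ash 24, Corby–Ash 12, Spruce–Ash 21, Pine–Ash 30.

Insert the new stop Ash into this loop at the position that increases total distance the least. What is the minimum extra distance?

Insertion cost between consecutive stops i–j is d(i,Ash) + d(Ash,j) − d(i,j):
  between Fern and Dale: 7 + 24 − 17 = 14
  between Dale and Corby: 24 + 12 − 26 = 10
  between Corby and Spruce: 12 + 21 − 18 = 15
  between Spruce and Pine: 21 + 30 − 12 = 39
  between Pine and Fern: 30 + 7 − 23 = 14
Cheapest insertion is between Dale and Corby, adding 10.
New total = 96 + 10 = 106.

+10 min — insert Ash between Dale and Corby.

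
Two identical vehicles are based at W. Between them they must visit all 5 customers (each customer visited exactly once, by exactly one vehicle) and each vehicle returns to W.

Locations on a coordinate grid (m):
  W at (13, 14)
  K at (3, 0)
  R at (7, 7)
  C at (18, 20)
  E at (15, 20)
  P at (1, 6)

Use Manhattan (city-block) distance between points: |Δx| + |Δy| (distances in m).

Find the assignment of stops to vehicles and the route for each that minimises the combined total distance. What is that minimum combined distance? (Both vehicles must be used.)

Try each way of splitting the stops between the two vehicles (each non-empty) and, for each split, find the best tour for each vehicle:
  {K} + {R, C, E, P}: 48 + 62 = 110
  {R} + {K, C, E, P}: 26 + 74 = 100
  {K, R} + {C, E, P}: 48 + 62 = 110
  {C} + {K, R, E, P}: 22 + 68 = 90
  {K, C} + {R, E, P}: 70 + 56 = 126
  {R, C} + {K, E, P}: 48 + 68 = 116
  … (15 splits in total)
  {C, E} + {K, R, P}: 22 + 52 = 74  ← best
Best: vehicle 1 W → C → E → W = 22; vehicle 2 W → K → P → R → W = 52; combined 74.

74 m — the smallest possible combined total.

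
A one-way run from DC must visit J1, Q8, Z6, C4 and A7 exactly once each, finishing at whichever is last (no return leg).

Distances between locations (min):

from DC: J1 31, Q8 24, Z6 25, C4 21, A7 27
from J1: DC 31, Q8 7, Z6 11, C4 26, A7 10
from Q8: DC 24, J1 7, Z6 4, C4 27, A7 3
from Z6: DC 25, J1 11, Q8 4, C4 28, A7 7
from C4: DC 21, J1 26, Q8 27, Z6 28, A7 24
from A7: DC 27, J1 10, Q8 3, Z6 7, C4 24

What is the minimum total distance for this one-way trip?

There are 5! = 120 possible orderings.
DC - J1 - Q8 - Z6 - C4 - A7: 31+7+4+28+24 = 94
DC - J1 - Q8 - Z6 - A7 - C4: 31+7+4+7+24 = 73
DC - J1 - Q8 - C4 - Z6 - A7: 31+7+27+28+7 = 100
DC - J1 - Q8 - C4 - A7 - Z6: 31+7+27+24+7 = 96
DC - J1 - Q8 - A7 - Z6 - C4: 31+7+3+7+28 = 76
DC - J1 - Q8 - A7 - C4 - Z6: 31+7+3+24+28 = 93
DC - J1 - Z6 - Q8 - C4 - A7: 31+11+4+27+24 = 97
DC - J1 - Z6 - Q8 - A7 - C4: 31+11+4+3+24 = 73
DC - J1 - Z6 - C4 - Q8 - A7: 31+11+28+27+3 = 100
DC - J1 - Z6 - C4 - A7 - Q8: 31+11+28+24+3 = 97
DC - J1 - Z6 - A7 - Q8 - C4: 31+11+7+3+27 = 79
DC - J1 - Z6 - A7 - C4 - Q8: 31+11+7+24+27 = 100
DC - J1 - C4 - Q8 - Z6 - A7: 31+26+27+4+7 = 95
DC - J1 - C4 - Q8 - A7 - Z6: 31+26+27+3+7 = 94
… (106 more)
DC - C4 - A7 - Q8 - Z6 - J1: 21+24+3+4+11 = 63  ← best
The minimum is 63.
One shortest path: DC → C4 → A7 → Q8 → Z6 → J1.

Shortest open route: 63 min.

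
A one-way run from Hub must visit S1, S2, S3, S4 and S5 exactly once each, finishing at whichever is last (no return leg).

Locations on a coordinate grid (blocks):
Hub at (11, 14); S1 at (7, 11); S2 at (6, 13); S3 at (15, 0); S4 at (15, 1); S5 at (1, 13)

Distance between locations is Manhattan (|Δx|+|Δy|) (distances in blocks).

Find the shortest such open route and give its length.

There are 5! = 120 possible orderings.
Hub → S1 → S2 → S3 → S4 → S5: 7+3+22+1+26 = 59
Hub → S1 → S2 → S3 → S5 → S4: 7+3+22+27+26 = 85
Hub → S1 → S2 → S4 → S3 → S5: 7+3+21+1+27 = 59
Hub → S1 → S2 → S4 → S5 → S3: 7+3+21+26+27 = 84
Hub → S1 → S2 → S5 → S3 → S4: 7+3+5+27+1 = 43
Hub → S1 → S2 → S5 → S4 → S3: 7+3+5+26+1 = 42
Hub → S1 → S3 → S2 → S4 → S5: 7+19+22+21+26 = 95
Hub → S1 → S3 → S2 → S5 → S4: 7+19+22+5+26 = 79
Hub → S1 → S3 → S4 → S2 → S5: 7+19+1+21+5 = 53
Hub → S1 → S3 → S4 → S5 → S2: 7+19+1+26+5 = 58
Hub → S1 → S3 → S5 → S2 → S4: 7+19+27+5+21 = 79
Hub → S1 → S3 → S5 → S4 → S2: 7+19+27+26+21 = 100
Hub → S1 → S4 → S2 → S3 → S5: 7+18+21+22+27 = 95
Hub → S1 → S4 → S2 → S5 → S3: 7+18+21+5+27 = 78
… (106 more)
Hub → S2 → S5 → S1 → S4 → S3: 6+5+8+18+1 = 38  ← best
The minimum is 38.
One shortest path: Hub → S2 → S5 → S1 → S4 → S3.

Minimum one-way distance = 38 blocks.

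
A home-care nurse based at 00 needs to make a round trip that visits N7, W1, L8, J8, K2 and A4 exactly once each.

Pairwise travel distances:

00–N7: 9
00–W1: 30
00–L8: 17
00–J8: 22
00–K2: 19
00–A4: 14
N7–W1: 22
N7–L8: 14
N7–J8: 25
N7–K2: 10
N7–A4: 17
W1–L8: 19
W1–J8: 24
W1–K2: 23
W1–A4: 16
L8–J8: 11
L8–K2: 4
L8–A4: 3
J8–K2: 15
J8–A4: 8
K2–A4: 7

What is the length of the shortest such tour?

With 6 stops there are 6!/2 = 360 distinct round trips (a route and its reverse cost the same).
00 - N7 - W1 - L8 - J8 - K2 - A4 - 00: 9+22+19+11+15+7+14 = 97
00 - N7 - W1 - L8 - J8 - A4 - K2 - 00: 9+22+19+11+8+7+19 = 95
00 - N7 - W1 - L8 - K2 - J8 - A4 - 00: 9+22+19+4+15+8+14 = 91
00 - N7 - W1 - L8 - K2 - A4 - J8 - 00: 9+22+19+4+7+8+22 = 91
00 - N7 - W1 - L8 - A4 - J8 - K2 - 00: 9+22+19+3+8+15+19 = 95
00 - N7 - W1 - L8 - A4 - K2 - J8 - 00: 9+22+19+3+7+15+22 = 97
00 - N7 - W1 - J8 - L8 - K2 - A4 - 00: 9+22+24+11+4+7+14 = 91
00 - N7 - W1 - J8 - L8 - A4 - K2 - 00: 9+22+24+11+3+7+19 = 95
… (352 more)
00 - N7 - K2 - L8 - W1 - J8 - A4 - 00: 9+10+4+19+24+8+14 = 88  ← best
The minimum is 88.
One optimal route: 00 → N7 → K2 → L8 → W1 → J8 → A4 → 00 (or its reverse).

Minimum total distance: 88.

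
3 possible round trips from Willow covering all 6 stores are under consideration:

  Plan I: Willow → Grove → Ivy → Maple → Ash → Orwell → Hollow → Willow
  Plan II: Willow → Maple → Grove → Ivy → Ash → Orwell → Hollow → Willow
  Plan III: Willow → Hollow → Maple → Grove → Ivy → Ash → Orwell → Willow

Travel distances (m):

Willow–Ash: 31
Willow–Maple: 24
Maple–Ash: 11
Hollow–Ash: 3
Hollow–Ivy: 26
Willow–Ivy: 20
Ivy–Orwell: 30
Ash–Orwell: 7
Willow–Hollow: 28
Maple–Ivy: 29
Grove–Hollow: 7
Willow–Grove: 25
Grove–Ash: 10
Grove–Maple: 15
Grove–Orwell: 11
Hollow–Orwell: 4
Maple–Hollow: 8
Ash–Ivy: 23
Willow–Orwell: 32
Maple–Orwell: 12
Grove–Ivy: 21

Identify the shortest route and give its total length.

Plan I: 25 + 21 + 29 + 11 + 7 + 4 + 28 = 125
Plan II: 24 + 15 + 21 + 23 + 7 + 4 + 28 = 122
Plan III: 28 + 8 + 15 + 21 + 23 + 7 + 32 = 134

Shortest is Plan II, total 122 m.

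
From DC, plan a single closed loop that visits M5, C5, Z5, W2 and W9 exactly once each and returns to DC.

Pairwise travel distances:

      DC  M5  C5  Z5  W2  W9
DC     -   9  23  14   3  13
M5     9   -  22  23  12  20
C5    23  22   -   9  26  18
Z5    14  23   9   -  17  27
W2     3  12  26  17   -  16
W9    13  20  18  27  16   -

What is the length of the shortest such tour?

There are 60 distinct closed tours to check (reversals are equivalent).
DC - M5 - C5 - Z5 - W2 - W9 - DC: 9+22+9+17+16+13 = 86
DC - M5 - C5 - Z5 - W9 - W2 - DC: 9+22+9+27+16+3 = 86
DC - M5 - C5 - W2 - Z5 - W9 - DC: 9+22+26+17+27+13 = 114
DC - M5 - C5 - W2 - W9 - Z5 - DC: 9+22+26+16+27+14 = 114
DC - M5 - C5 - W9 - Z5 - W2 - DC: 9+22+18+27+17+3 = 96
DC - M5 - C5 - W9 - W2 - Z5 - DC: 9+22+18+16+17+14 = 96
DC - M5 - Z5 - C5 - W2 - W9 - DC: 9+23+9+26+16+13 = 96
DC - M5 - Z5 - C5 - W9 - W2 - DC: 9+23+9+18+16+3 = 78
DC - M5 - Z5 - W2 - C5 - W9 - DC: 9+23+17+26+18+13 = 106
DC - M5 - Z5 - W2 - W9 - C5 - DC: 9+23+17+16+18+23 = 106
DC - M5 - Z5 - W9 - C5 - W2 - DC: 9+23+27+18+26+3 = 106
DC - M5 - Z5 - W9 - W2 - C5 - DC: 9+23+27+16+26+23 = 124
DC - M5 - W2 - C5 - Z5 - W9 - DC: 9+12+26+9+27+13 = 96
DC - M5 - W2 - C5 - W9 - Z5 - DC: 9+12+26+18+27+14 = 106
… (46 more)
DC - M5 - W9 - C5 - Z5 - W2 - DC: 9+20+18+9+17+3 = 76  ← best
The minimum is 76.
One optimal route: DC → M5 → W9 → C5 → Z5 → W2 → DC (or its reverse).

76 — the shortest possible round trip.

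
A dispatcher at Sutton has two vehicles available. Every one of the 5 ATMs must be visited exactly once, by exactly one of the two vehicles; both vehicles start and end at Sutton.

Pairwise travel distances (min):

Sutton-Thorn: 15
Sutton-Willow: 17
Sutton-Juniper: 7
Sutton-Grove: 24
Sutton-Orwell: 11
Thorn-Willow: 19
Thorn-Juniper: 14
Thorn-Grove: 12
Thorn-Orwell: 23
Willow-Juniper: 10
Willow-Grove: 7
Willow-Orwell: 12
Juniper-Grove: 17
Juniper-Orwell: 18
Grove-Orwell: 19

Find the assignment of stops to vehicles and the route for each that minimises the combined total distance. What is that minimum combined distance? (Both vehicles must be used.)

There are 2^4 − 1 = 15 ways to divide the 5 stops into two non-empty groups. For each, the best each vehicle can do is its own shortest tour through its group:
  {Thorn} + {Willow, Juniper, Grove, Orwell}: 30 + 54 = 84
  {Willow} + {Thorn, Juniper, Grove, Orwell}: 34 + 63 = 97
  {Thorn, Willow} + {Juniper, Grove, Orwell}: 51 + 54 = 105
  {Juniper} + {Thorn, Willow, Grove, Orwell}: 14 + 57 = 71
  {Thorn, Juniper} + {Willow, Grove, Orwell}: 36 + 54 = 90
  {Willow, Juniper} + {Thorn, Grove, Orwell}: 34 + 57 = 91
  … (15 splits in total)
Best: vehicle 1 Sutton → Juniper → Sutton = 14; vehicle 2 Sutton → Thorn → Grove → Willow → Orwell → Sutton = 57; combined 71.

Minimum combined distance: 71 min.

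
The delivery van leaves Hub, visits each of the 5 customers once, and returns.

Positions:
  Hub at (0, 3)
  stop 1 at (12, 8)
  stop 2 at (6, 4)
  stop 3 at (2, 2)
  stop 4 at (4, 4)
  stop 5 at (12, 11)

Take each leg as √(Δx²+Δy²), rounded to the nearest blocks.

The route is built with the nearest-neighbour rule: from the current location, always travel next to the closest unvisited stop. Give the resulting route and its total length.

Nearest-neighbour total = 31 blocks; route Hub → stop 3 → stop 4 → stop 2 → stop 1 → stop 5 → Hub.

Hub → [stop 3:2 / stop 4:4 / stop 2:6 / stop 1:13 / stop 5:14] → stop 3 (2)
stop 3 → [stop 4:3 / stop 2:4 / stop 1:12 / stop 5:13] → stop 4 (3)
stop 4 → [stop 2:2 / stop 1:9 / stop 5:11] → stop 2 (2)
stop 2 → [stop 1:7 / stop 5:9] → stop 1 (7)
stop 1 → [stop 5:3] → stop 5 (3)
Return stop 5→Hub: 14.
Total = 2 + 3 + 2 + 7 + 3 + 14 = 31.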